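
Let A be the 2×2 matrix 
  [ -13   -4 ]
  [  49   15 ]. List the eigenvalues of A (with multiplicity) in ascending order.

Characteristic polynomial: p(μ) = μ^2 - 2μ + 1 = (μ - 1)^2.
Roots (with multiplicity): 1, 1.

1, 1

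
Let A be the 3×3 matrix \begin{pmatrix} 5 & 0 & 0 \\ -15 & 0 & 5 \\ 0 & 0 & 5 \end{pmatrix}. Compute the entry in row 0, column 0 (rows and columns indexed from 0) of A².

Characteristic polynomial: r^3 - 10r^2 + 25r = r(r - 5)^2, so the eigenvalues are 0, 5, 5.
r=5: eigenvector (1, -1, 2).
r=0: eigenvector (0, 1, 0).
r=5: eigenvector (-2, 3, -3).
P = [[1, 0, -2], [-1, 1, 3], [2, 0, -3]], D = diag(5, 0, 5), P⁻¹ = [[-3, 0, 2], [3, 1, -1], [-2, 0, 1]].
A² = P·diag(25, 0, 25)·P⁻¹ = [[25, 0, 0], [-75, 0, 25], [0, 0, 25]].
The requested entry is 25.

25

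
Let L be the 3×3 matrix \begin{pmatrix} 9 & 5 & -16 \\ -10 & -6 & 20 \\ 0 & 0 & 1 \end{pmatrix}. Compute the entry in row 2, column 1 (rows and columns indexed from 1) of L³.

-130

Characteristic polynomial: t^3 - 4t^2 - t + 4 = (t - 4)(t - 1)(t + 1), so the eigenvalues are -1, 1, 4.
t=1: eigenvector (2, 0, 1).
t=-1: eigenvector (-1, 2, 0).
t=4: eigenvector (1, -1, 0).
P = [[2, -1, 1], [0, 2, -1], [1, 0, 0]], D = diag(1, -1, 4), P⁻¹ = [[0, 0, 1], [1, 1, -2], [2, 1, -4]].
L³ = P·diag(1, -1, 64)·P⁻¹ = [[129, 65, -256], [-130, -66, 260], [0, 0, 1]].
The requested entry is -130.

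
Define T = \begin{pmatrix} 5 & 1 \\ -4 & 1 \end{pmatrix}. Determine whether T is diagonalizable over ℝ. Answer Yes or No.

Characteristic polynomial: p(λ) = λ^2 - 6λ + 9 = (λ - 3)^2.
λ = 3 has algebraic multiplicity 2; rank(T − 3I) = 1, so geometric multiplicity = 1.
Geometric multiplicity < algebraic multiplicity, so T is not diagonalizable.

No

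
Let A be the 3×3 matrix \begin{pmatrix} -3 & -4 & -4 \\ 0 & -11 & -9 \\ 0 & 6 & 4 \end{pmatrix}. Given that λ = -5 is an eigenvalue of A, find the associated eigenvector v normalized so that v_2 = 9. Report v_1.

6

A + 5I = [[2, -4, -4], [0, -6, -9], [0, 6, 9]].
Solving (A + 5I)v = 0 gives the eigenspace spanned by (6, 9, -6).
With v_2 = 9, v = (6, 9, -6), so v_1 = 6.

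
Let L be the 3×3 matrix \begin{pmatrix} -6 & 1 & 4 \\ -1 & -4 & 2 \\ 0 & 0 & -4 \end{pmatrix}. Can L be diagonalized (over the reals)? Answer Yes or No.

No

Characteristic polynomial: p(μ) = μ^3 + 14μ^2 + 65μ + 100 = (μ + 4)(μ + 5)^2.
μ = -5 has algebraic multiplicity 2; rank(L + 5I) = 2, so geometric multiplicity = 1.
Geometric multiplicity < algebraic multiplicity, so L is not diagonalizable.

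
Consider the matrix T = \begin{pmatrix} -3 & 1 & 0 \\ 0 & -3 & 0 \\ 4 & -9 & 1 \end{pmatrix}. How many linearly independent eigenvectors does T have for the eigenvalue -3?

T + 3I = [[0, 1, 0], [0, 0, 0], [4, -9, 4]].
This matrix has rank 2, so its null space has dimension 3 − 2 = 1.

1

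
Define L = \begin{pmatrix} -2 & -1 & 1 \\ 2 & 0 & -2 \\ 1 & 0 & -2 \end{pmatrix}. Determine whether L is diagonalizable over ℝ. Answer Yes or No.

Characteristic polynomial: p(λ) = λ^3 + 4λ^2 + 5λ + 2 = (λ + 1)^2(λ + 2).
λ = -1 has algebraic multiplicity 2; rank(L + 1I) = 2, so geometric multiplicity = 1.
Geometric multiplicity < algebraic multiplicity, so L is not diagonalizable.

No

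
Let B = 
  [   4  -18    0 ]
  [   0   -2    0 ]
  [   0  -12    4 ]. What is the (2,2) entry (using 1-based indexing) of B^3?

-8

Characteristic polynomial: r^3 - 6r^2 + 32 = (r - 4)^2(r + 2), so the eigenvalues are -2, 4, 4.
r=-2: eigenvector (3, 1, 2).
r=4: eigenvector (1, 0, 1).
r=4: eigenvector (0, 0, 1).
P = [[3, 1, 0], [1, 0, 0], [2, 1, 1]], D = diag(-2, 4, 4), P⁻¹ = [[0, 1, 0], [1, -3, 0], [-1, 1, 1]].
B³ = P·diag(-8, 64, 64)·P⁻¹ = [[64, -216, 0], [0, -8, 0], [0, -144, 64]].
The requested entry is -8.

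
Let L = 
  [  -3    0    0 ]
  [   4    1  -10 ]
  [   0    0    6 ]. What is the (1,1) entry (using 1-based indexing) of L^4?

Characteristic polynomial: r^3 - 4r^2 - 15r + 18 = (r - 6)(r - 1)(r + 3), so the eigenvalues are -3, 1, 6.
r=-3: eigenvector (1, -1, 0).
r=1: eigenvector (0, 1, 0).
r=6: eigenvector (0, -2, 1).
P = [[1, 0, 0], [-1, 1, -2], [0, 0, 1]], D = diag(-3, 1, 6), P⁻¹ = [[1, 0, 0], [1, 1, 2], [0, 0, 1]].
L⁴ = P·diag(81, 1, 1296)·P⁻¹ = [[81, 0, 0], [-80, 1, -2590], [0, 0, 1296]].
The requested entry is 81.

81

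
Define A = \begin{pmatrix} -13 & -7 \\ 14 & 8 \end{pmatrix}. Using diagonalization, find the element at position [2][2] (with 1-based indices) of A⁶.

Characteristic polynomial: r^2 + 5r - 6 = (r - 1)(r + 6), so the eigenvalues are -6, 1.
r=-6: eigenvector (1, -1).
r=1: eigenvector (-1, 2).
P = [[1, -1], [-1, 2]], D = diag(-6, 1), P⁻¹ = [[2, 1], [1, 1]].
A⁶ = P·diag(46656, 1)·P⁻¹ = [[93311, 46655], [-93310, -46654]].
The requested entry is -46654.

-46654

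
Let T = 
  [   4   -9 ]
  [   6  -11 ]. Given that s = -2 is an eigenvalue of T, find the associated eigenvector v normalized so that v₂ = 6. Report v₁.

9

T + 2I = [[6, -9], [6, -9]].
Solving (T + 2I)v = 0 gives the eigenspace spanned by (9, 6).
With v₂ = 6, v = (9, 6), so v₁ = 9.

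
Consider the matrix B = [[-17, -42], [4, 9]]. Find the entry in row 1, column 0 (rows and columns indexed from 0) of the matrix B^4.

Characteristic polynomial: r^2 + 8r + 15 = (r + 3)(r + 5), so the eigenvalues are -5, -3.
r=-5: eigenvector (7, -2).
r=-3: eigenvector (-3, 1).
P = [[7, -3], [-2, 1]], D = diag(-5, -3), P⁻¹ = [[1, 3], [2, 7]].
B⁴ = P·diag(625, 81)·P⁻¹ = [[3889, 11424], [-1088, -3183]].
The requested entry is -1088.

-1088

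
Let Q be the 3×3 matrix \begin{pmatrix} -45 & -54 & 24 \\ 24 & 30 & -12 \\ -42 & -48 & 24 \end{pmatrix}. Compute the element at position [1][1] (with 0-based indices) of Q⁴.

6480

Characteristic polynomial: r^3 - 9r^2 + 18r = r(r - 6)(r - 3), so the eigenvalues are 0, 3, 6.
r=3: eigenvector (1, 0, 2).
r=6: eigenvector (-2, 1, -2).
r=0: eigenvector (-4, 2, -3).
P = [[1, -2, -4], [0, 1, 2], [2, -2, -3]], D = diag(3, 6, 0), P⁻¹ = [[1, 2, 0], [4, 5, -2], [-2, -2, 1]].
Q⁴ = P·diag(81, 1296, 0)·P⁻¹ = [[-10287, -12798, 5184], [5184, 6480, -2592], [-10206, -12636, 5184]].
The requested entry is 6480.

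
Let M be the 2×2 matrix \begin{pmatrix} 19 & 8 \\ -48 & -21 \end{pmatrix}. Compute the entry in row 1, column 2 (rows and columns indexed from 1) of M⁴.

Characteristic polynomial: s^2 + 2s - 15 = (s - 3)(s + 5), so the eigenvalues are -5, 3.
s=-5: eigenvector (-1, 3).
s=3: eigenvector (-1, 2).
P = [[-1, -1], [3, 2]], D = diag(-5, 3), P⁻¹ = [[2, 1], [-3, -1]].
M⁴ = P·diag(625, 81)·P⁻¹ = [[-1007, -544], [3264, 1713]].
The requested entry is -544.

-544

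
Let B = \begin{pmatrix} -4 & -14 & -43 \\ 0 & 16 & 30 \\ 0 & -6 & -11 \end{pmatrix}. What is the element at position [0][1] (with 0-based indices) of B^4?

Characteristic polynomial: r^3 - r^2 - 16r + 16 = (r - 4)(r - 1)(r + 4), so the eigenvalues are -4, 1, 4.
r=4: eigenvector (2, 5, -2).
r=-4: eigenvector (1, 0, 0).
r=1: eigenvector (-3, -2, 1).
P = [[2, 1, -3], [5, 0, -2], [-2, 0, 1]], D = diag(4, -4, 1), P⁻¹ = [[0, 1, 2], [1, 4, 11], [0, 2, 5]].
B⁴ = P·diag(256, 256, 1)·P⁻¹ = [[256, 1530, 3825], [0, 1276, 2550], [0, -510, -1019]].
The requested entry is 1530.

1530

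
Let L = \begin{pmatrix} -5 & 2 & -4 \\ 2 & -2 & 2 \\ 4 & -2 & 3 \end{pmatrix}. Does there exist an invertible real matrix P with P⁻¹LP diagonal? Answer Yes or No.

Characteristic polynomial: p(μ) = μ^3 + 4μ^2 + 5μ + 2 = (μ + 1)^2(μ + 2).
μ = -1 has algebraic multiplicity 2; rank(L + 1I) = 1, so geometric multiplicity = 2.
Every eigenvalue has geometric = algebraic multiplicity, so L is diagonalizable.

Yes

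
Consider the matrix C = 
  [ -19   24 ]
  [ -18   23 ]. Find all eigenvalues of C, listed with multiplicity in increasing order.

Characteristic polynomial: p(μ) = μ^2 - 4μ - 5 = (μ - 5)(μ + 1).
Roots (with multiplicity): -1, 5.

-1, 5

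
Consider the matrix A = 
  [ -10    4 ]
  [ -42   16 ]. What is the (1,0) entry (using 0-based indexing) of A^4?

Characteristic polynomial: λ^2 - 6λ + 8 = (λ - 4)(λ - 2), so the eigenvalues are 2, 4.
λ=4: eigenvector (2, 7).
λ=2: eigenvector (1, 3).
P = [[2, 1], [7, 3]], D = diag(4, 2), P⁻¹ = [[-3, 1], [7, -2]].
A⁴ = P·diag(256, 16)·P⁻¹ = [[-1424, 480], [-5040, 1696]].
The requested entry is -5040.

-5040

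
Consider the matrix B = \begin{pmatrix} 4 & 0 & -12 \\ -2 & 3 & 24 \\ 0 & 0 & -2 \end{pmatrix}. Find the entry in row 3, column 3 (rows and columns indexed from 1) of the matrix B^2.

4

Characteristic polynomial: t^3 - 5t^2 - 2t + 24 = (t - 4)(t - 3)(t + 2), so the eigenvalues are -2, 3, 4.
t=-2: eigenvector (2, -4, 1).
t=3: eigenvector (0, 1, 0).
t=4: eigenvector (1, -2, 0).
P = [[2, 0, 1], [-4, 1, -2], [1, 0, 0]], D = diag(-2, 3, 4), P⁻¹ = [[0, 0, 1], [2, 1, 0], [1, 0, -2]].
B² = P·diag(4, 9, 16)·P⁻¹ = [[16, 0, -24], [-14, 9, 48], [0, 0, 4]].
The requested entry is 4.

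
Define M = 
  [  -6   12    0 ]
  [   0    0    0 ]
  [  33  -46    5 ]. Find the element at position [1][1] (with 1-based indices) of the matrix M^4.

1296

Characteristic polynomial: r^3 + r^2 - 30r = r(r - 5)(r + 6), so the eigenvalues are -6, 0, 5.
r=-6: eigenvector (1, 0, -3).
r=0: eigenvector (2, 1, -4).
r=5: eigenvector (0, 0, 1).
P = [[1, 2, 0], [0, 1, 0], [-3, -4, 1]], D = diag(-6, 0, 5), P⁻¹ = [[1, -2, 0], [0, 1, 0], [3, -2, 1]].
M⁴ = P·diag(1296, 0, 625)·P⁻¹ = [[1296, -2592, 0], [0, 0, 0], [-2013, 6526, 625]].
The requested entry is 1296.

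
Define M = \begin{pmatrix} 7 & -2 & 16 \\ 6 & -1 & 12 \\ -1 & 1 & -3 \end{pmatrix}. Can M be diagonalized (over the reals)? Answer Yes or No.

Characteristic polynomial: p(λ) = λ^3 - 3λ^2 - 9λ - 5 = (λ - 5)(λ + 1)^2.
λ = -1 has algebraic multiplicity 2; rank(M + 1I) = 2, so geometric multiplicity = 1.
Geometric multiplicity < algebraic multiplicity, so M is not diagonalizable.

No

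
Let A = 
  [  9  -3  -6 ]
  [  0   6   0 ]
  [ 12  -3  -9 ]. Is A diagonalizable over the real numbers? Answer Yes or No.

Characteristic polynomial: p(r) = r^3 - 6r^2 - 9r + 54 = (r - 6)(r - 3)(r + 3).
All 3 eigenvalues are distinct, so A is diagonalizable.

Yes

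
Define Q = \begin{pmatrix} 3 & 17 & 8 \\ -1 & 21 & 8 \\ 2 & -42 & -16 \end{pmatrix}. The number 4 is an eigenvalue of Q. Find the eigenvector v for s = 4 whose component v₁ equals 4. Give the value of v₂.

4

Q − 4I = [[-1, 17, 8], [-1, 17, 8], [2, -42, -20]].
Solving (Q − 4I)v = 0 gives the eigenspace spanned by (4, 4, -8).
With v₁ = 4, v = (4, 4, -8), so v₂ = 4.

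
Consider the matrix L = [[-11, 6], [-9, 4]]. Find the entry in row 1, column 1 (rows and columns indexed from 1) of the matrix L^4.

1843

Characteristic polynomial: μ^2 + 7μ + 10 = (μ + 2)(μ + 5), so the eigenvalues are -5, -2.
μ=-2: eigenvector (-2, -3).
μ=-5: eigenvector (1, 1).
P = [[-2, 1], [-3, 1]], D = diag(-2, -5), P⁻¹ = [[1, -1], [3, -2]].
L⁴ = P·diag(16, 625)·P⁻¹ = [[1843, -1218], [1827, -1202]].
The requested entry is 1843.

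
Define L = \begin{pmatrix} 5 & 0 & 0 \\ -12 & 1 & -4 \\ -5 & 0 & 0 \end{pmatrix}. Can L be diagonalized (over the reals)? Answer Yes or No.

Characteristic polynomial: p(t) = t^3 - 6t^2 + 5t = t(t - 5)(t - 1).
All 3 eigenvalues are distinct, so L is diagonalizable.

Yes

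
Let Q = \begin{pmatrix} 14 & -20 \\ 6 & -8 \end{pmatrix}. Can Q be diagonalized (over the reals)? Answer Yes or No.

Characteristic polynomial: p(t) = t^2 - 6t + 8 = (t - 4)(t - 2).
All 2 eigenvalues are distinct, so Q is diagonalizable.

Yes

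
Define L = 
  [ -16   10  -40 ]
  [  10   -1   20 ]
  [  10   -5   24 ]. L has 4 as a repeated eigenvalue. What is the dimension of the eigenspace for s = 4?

L − 4I = [[-20, 10, -40], [10, -5, 20], [10, -5, 20]].
This matrix has rank 1, so its null space has dimension 3 − 1 = 2.

2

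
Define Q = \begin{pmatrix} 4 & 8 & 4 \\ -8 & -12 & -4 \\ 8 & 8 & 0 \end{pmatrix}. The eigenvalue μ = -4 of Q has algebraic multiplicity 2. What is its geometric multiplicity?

2

Q + 4I = [[8, 8, 4], [-8, -8, -4], [8, 8, 4]].
This matrix has rank 1, so its null space has dimension 3 − 1 = 2.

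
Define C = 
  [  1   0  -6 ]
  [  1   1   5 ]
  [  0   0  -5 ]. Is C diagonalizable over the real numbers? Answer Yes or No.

No

Characteristic polynomial: p(r) = r^3 + 3r^2 - 9r + 5 = (r - 1)^2(r + 5).
r = 1 has algebraic multiplicity 2; rank(C − 1I) = 2, so geometric multiplicity = 1.
Geometric multiplicity < algebraic multiplicity, so C is not diagonalizable.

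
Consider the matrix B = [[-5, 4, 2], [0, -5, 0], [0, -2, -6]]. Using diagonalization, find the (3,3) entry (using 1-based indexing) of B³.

-216

Characteristic polynomial: t^3 + 16t^2 + 85t + 150 = (t + 5)^2(t + 6), so the eigenvalues are -6, -5, -5.
t=-5: eigenvector (4, 1, -2).
t=-5: eigenvector (1, 0, 0).
t=-6: eigenvector (-2, 0, 1).
P = [[4, 1, -2], [1, 0, 0], [-2, 0, 1]], D = diag(-5, -5, -6), P⁻¹ = [[0, 1, 0], [1, 0, 2], [0, 2, 1]].
B³ = P·diag(-125, -125, -216)·P⁻¹ = [[-125, 364, 182], [0, -125, 0], [0, -182, -216]].
The requested entry is -216.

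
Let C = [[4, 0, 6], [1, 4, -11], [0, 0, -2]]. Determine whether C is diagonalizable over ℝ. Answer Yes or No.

No

Characteristic polynomial: p(λ) = λ^3 - 6λ^2 + 32 = (λ - 4)^2(λ + 2).
λ = 4 has algebraic multiplicity 2; rank(C − 4I) = 2, so geometric multiplicity = 1.
Geometric multiplicity < algebraic multiplicity, so C is not diagonalizable.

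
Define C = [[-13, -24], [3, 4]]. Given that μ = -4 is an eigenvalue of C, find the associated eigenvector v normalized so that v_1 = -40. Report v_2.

15

C + 4I = [[-9, -24], [3, 8]].
Solving (C + 4I)v = 0 gives the eigenspace spanned by (-40, 15).
With v_1 = -40, v = (-40, 15), so v_2 = 15.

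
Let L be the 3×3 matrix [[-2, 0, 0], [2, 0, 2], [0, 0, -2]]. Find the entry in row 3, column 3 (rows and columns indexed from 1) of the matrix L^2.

4

Characteristic polynomial: λ^3 + 4λ^2 + 4λ = λ(λ + 2)^2, so the eigenvalues are -2, -2, 0.
λ=-2: eigenvector (1, -1, 0).
λ=0: eigenvector (0, 1, 0).
λ=-2: eigenvector (1, -2, 1).
P = [[1, 0, 1], [-1, 1, -2], [0, 0, 1]], D = diag(-2, 0, -2), P⁻¹ = [[1, 0, -1], [1, 1, 1], [0, 0, 1]].
L² = P·diag(4, 0, 4)·P⁻¹ = [[4, 0, 0], [-4, 0, -4], [0, 0, 4]].
The requested entry is 4.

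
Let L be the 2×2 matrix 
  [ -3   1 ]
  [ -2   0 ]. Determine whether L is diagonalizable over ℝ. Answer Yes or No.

Yes

Characteristic polynomial: p(r) = r^2 + 3r + 2 = (r + 1)(r + 2).
All 2 eigenvalues are distinct, so L is diagonalizable.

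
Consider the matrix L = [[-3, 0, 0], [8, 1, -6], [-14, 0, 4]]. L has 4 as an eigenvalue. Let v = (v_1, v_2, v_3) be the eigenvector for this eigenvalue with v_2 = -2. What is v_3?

L − 4I = [[-7, 0, 0], [8, -3, -6], [-14, 0, 0]].
Solving (L − 4I)v = 0 gives the eigenspace spanned by (0, -2, 1).
With v_2 = -2, v = (0, -2, 1), so v_3 = 1.

1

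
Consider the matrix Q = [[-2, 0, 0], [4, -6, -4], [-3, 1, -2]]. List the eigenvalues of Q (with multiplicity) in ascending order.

-4, -4, -2

Characteristic polynomial: p(s) = s^3 + 10s^2 + 32s + 32 = (s + 2)(s + 4)^2.
Roots (with multiplicity): -4, -4, -2.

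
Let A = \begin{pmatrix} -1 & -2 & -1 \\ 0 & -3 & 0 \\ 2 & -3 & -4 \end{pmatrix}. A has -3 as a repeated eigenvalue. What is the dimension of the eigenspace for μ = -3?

A + 3I = [[2, -2, -1], [0, 0, 0], [2, -3, -1]].
This matrix has rank 2, so its null space has dimension 3 − 2 = 1.

1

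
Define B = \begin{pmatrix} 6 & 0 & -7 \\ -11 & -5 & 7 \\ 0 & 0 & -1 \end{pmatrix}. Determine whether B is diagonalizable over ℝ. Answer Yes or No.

Yes

Characteristic polynomial: p(t) = t^3 - 31t - 30 = (t - 6)(t + 1)(t + 5).
All 3 eigenvalues are distinct, so B is diagonalizable.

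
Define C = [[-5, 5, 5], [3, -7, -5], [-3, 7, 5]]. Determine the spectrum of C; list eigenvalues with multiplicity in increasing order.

Characteristic polynomial: p(t) = t^3 + 7t^2 + 10t = t(t + 2)(t + 5).
Roots (with multiplicity): -5, -2, 0.

-5, -2, 0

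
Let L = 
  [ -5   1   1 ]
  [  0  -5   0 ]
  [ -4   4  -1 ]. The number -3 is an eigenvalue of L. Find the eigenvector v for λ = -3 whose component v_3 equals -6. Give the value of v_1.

L + 3I = [[-2, 1, 1], [0, -2, 0], [-4, 4, 2]].
Solving (L + 3I)v = 0 gives the eigenspace spanned by (-3, 0, -6).
With v_3 = -6, v = (-3, 0, -6), so v_1 = -3.

-3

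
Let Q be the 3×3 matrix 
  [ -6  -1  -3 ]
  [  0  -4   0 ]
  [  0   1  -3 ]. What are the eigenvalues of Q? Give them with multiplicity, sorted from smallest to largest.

-6, -4, -3

Characteristic polynomial: p(s) = s^3 + 13s^2 + 54s + 72 = (s + 3)(s + 4)(s + 6).
Roots (with multiplicity): -6, -4, -3.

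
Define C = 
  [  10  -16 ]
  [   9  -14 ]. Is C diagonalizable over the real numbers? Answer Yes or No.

No

Characteristic polynomial: p(s) = s^2 + 4s + 4 = (s + 2)^2.
s = -2 has algebraic multiplicity 2; rank(C + 2I) = 1, so geometric multiplicity = 1.
Geometric multiplicity < algebraic multiplicity, so C is not diagonalizable.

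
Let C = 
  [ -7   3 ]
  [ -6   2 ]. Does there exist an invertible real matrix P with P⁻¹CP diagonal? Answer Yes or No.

Characteristic polynomial: p(t) = t^2 + 5t + 4 = (t + 1)(t + 4).
All 2 eigenvalues are distinct, so C is diagonalizable.

Yes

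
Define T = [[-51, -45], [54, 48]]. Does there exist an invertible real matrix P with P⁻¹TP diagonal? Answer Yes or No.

Characteristic polynomial: p(r) = r^2 + 3r - 18 = (r - 3)(r + 6).
All 2 eigenvalues are distinct, so T is diagonalizable.

Yes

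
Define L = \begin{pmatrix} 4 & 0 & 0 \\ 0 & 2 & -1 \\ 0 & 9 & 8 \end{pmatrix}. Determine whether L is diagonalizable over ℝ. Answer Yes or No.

No

Characteristic polynomial: p(t) = t^3 - 14t^2 + 65t - 100 = (t - 5)^2(t - 4).
t = 5 has algebraic multiplicity 2; rank(L − 5I) = 2, so geometric multiplicity = 1.
Geometric multiplicity < algebraic multiplicity, so L is not diagonalizable.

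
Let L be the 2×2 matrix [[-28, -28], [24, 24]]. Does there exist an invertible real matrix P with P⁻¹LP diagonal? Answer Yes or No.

Characteristic polynomial: p(μ) = μ^2 + 4μ = μ(μ + 4).
All 2 eigenvalues are distinct, so L is diagonalizable.

Yes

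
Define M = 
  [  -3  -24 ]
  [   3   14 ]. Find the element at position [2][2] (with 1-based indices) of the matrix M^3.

Characteristic polynomial: r^2 - 11r + 30 = (r - 6)(r - 5), so the eigenvalues are 5, 6.
r=6: eigenvector (-8, 3).
r=5: eigenvector (-3, 1).
P = [[-8, -3], [3, 1]], D = diag(6, 5), P⁻¹ = [[1, 3], [-3, -8]].
M³ = P·diag(216, 125)·P⁻¹ = [[-603, -2184], [273, 944]].
The requested entry is 944.

944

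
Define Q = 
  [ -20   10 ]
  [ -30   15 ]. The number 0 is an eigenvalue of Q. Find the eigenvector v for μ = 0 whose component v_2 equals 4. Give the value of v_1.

Q = [[-20, 10], [-30, 15]].
Solving (Q)v = 0 gives the eigenspace spanned by (2, 4).
With v_2 = 4, v = (2, 4), so v_1 = 2.

2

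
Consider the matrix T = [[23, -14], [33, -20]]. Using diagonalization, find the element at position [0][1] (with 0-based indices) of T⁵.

Characteristic polynomial: r^2 - 3r + 2 = (r - 2)(r - 1), so the eigenvalues are 1, 2.
r=1: eigenvector (7, 11).
r=2: eigenvector (-2, -3).
P = [[7, -2], [11, -3]], D = diag(1, 2), P⁻¹ = [[-3, 2], [-11, 7]].
T⁵ = P·diag(1, 32)·P⁻¹ = [[683, -434], [1023, -650]].
The requested entry is -434.

-434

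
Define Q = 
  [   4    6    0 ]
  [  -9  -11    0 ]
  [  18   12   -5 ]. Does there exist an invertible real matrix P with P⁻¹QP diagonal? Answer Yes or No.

Characteristic polynomial: p(s) = s^3 + 12s^2 + 45s + 50 = (s + 2)(s + 5)^2.
s = -5 has algebraic multiplicity 2; rank(Q + 5I) = 1, so geometric multiplicity = 2.
Every eigenvalue has geometric = algebraic multiplicity, so Q is diagonalizable.

Yes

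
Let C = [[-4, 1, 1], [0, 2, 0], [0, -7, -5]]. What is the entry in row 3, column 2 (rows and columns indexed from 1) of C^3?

Characteristic polynomial: μ^3 + 7μ^2 + 2μ - 40 = (μ - 2)(μ + 4)(μ + 5), so the eigenvalues are -5, -4, 2.
μ=-4: eigenvector (1, 0, 0).
μ=2: eigenvector (0, 1, -1).
μ=-5: eigenvector (-1, 0, 1).
P = [[1, 0, -1], [0, 1, 0], [0, -1, 1]], D = diag(-4, 2, -5), P⁻¹ = [[1, 1, 1], [0, 1, 0], [0, 1, 1]].
C³ = P·diag(-64, 8, -125)·P⁻¹ = [[-64, 61, 61], [0, 8, 0], [0, -133, -125]].
The requested entry is -133.

-133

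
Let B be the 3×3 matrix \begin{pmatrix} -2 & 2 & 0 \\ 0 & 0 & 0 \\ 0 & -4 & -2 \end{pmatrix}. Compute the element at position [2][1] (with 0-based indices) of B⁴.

32

Characteristic polynomial: μ^3 + 4μ^2 + 4μ = μ(μ + 2)^2, so the eigenvalues are -2, -2, 0.
μ=0: eigenvector (1, 1, -2).
μ=-2: eigenvector (-1, 0, 2).
μ=-2: eigenvector (0, 0, 1).
P = [[1, -1, 0], [1, 0, 0], [-2, 2, 1]], D = diag(0, -2, -2), P⁻¹ = [[0, 1, 0], [-1, 1, 0], [2, 0, 1]].
B⁴ = P·diag(0, 16, 16)·P⁻¹ = [[16, -16, 0], [0, 0, 0], [0, 32, 16]].
The requested entry is 32.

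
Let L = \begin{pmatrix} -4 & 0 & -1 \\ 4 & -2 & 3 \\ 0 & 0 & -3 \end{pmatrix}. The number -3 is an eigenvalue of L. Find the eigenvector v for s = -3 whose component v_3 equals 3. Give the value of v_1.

-3

L + 3I = [[-1, 0, -1], [4, 1, 3], [0, 0, 0]].
Solving (L + 3I)v = 0 gives the eigenspace spanned by (-3, 3, 3).
With v_3 = 3, v = (-3, 3, 3), so v_1 = -3.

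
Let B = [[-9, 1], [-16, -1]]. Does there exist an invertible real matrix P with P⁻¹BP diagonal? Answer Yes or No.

No

Characteristic polynomial: p(μ) = μ^2 + 10μ + 25 = (μ + 5)^2.
μ = -5 has algebraic multiplicity 2; rank(B + 5I) = 1, so geometric multiplicity = 1.
Geometric multiplicity < algebraic multiplicity, so B is not diagonalizable.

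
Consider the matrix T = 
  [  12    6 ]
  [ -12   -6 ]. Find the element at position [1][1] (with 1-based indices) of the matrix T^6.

93312

Characteristic polynomial: s^2 - 6s = s(s - 6), so the eigenvalues are 0, 6.
s=6: eigenvector (-1, 1).
s=0: eigenvector (-1, 2).
P = [[-1, -1], [1, 2]], D = diag(6, 0), P⁻¹ = [[-2, -1], [1, 1]].
T⁶ = P·diag(46656, 0)·P⁻¹ = [[93312, 46656], [-93312, -46656]].
The requested entry is 93312.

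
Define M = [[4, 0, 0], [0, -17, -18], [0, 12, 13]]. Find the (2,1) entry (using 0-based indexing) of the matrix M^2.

Characteristic polynomial: λ^3 - 21λ + 20 = (λ - 4)(λ - 1)(λ + 5), so the eigenvalues are -5, 1, 4.
λ=4: eigenvector (1, 0, 0).
λ=1: eigenvector (0, -1, 1).
λ=-5: eigenvector (0, 3, -2).
P = [[1, 0, 0], [0, -1, 3], [0, 1, -2]], D = diag(4, 1, -5), P⁻¹ = [[1, 0, 0], [0, 2, 3], [0, 1, 1]].
M² = P·diag(16, 1, 25)·P⁻¹ = [[16, 0, 0], [0, 73, 72], [0, -48, -47]].
The requested entry is -48.

-48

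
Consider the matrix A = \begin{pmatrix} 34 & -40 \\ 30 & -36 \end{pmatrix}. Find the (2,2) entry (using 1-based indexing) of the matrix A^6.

Characteristic polynomial: λ^2 + 2λ - 24 = (λ - 4)(λ + 6), so the eigenvalues are -6, 4.
λ=4: eigenvector (4, 3).
λ=-6: eigenvector (1, 1).
P = [[4, 1], [3, 1]], D = diag(4, -6), P⁻¹ = [[1, -1], [-3, 4]].
A⁶ = P·diag(4096, 46656)·P⁻¹ = [[-123584, 170240], [-127680, 174336]].
The requested entry is 174336.

174336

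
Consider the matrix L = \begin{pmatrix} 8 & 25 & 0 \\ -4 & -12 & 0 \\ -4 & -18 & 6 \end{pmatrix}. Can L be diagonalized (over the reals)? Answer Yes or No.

No

Characteristic polynomial: p(λ) = λ^3 - 2λ^2 - 20λ - 24 = (λ - 6)(λ + 2)^2.
λ = -2 has algebraic multiplicity 2; rank(L + 2I) = 2, so geometric multiplicity = 1.
Geometric multiplicity < algebraic multiplicity, so L is not diagonalizable.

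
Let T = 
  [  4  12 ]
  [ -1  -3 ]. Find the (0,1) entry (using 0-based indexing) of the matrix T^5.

Characteristic polynomial: s^2 - s = s(s - 1), so the eigenvalues are 0, 1.
s=1: eigenvector (-4, 1).
s=0: eigenvector (-3, 1).
P = [[-4, -3], [1, 1]], D = diag(1, 0), P⁻¹ = [[-1, -3], [1, 4]].
T⁵ = P·diag(1, 0)·P⁻¹ = [[4, 12], [-1, -3]].
The requested entry is 12.

12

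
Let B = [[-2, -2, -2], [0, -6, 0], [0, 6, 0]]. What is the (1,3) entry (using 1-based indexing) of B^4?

Characteristic polynomial: s^3 + 8s^2 + 12s = s(s + 2)(s + 6), so the eigenvalues are -6, -2, 0.
s=-2: eigenvector (1, 0, 0).
s=-6: eigenvector (0, 1, -1).
s=0: eigenvector (-1, 0, 1).
P = [[1, 0, -1], [0, 1, 0], [0, -1, 1]], D = diag(-2, -6, 0), P⁻¹ = [[1, 1, 1], [0, 1, 0], [0, 1, 1]].
B⁴ = P·diag(16, 1296, 0)·P⁻¹ = [[16, 16, 16], [0, 1296, 0], [0, -1296, 0]].
The requested entry is 16.

16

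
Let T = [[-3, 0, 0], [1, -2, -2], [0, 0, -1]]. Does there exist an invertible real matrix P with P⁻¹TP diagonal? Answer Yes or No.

Characteristic polynomial: p(r) = r^3 + 6r^2 + 11r + 6 = (r + 1)(r + 2)(r + 3).
All 3 eigenvalues are distinct, so T is diagonalizable.

Yes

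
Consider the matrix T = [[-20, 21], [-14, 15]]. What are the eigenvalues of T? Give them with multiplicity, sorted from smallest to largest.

-6, 1

Characteristic polynomial: p(μ) = μ^2 + 5μ - 6 = (μ - 1)(μ + 6).
Roots (with multiplicity): -6, 1.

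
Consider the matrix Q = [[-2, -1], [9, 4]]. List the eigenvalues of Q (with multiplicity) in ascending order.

Characteristic polynomial: p(s) = s^2 - 2s + 1 = (s - 1)^2.
Roots (with multiplicity): 1, 1.

1, 1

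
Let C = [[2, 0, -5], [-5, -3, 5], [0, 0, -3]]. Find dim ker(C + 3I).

2

C + 3I = [[5, 0, -5], [-5, 0, 5], [0, 0, 0]].
This matrix has rank 1, so its null space has dimension 3 − 1 = 2.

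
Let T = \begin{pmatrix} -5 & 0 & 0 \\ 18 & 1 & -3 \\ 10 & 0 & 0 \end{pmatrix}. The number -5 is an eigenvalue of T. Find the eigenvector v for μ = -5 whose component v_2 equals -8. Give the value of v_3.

T + 5I = [[0, 0, 0], [18, 6, -3], [10, 0, 5]].
Solving (T + 5I)v = 0 gives the eigenspace spanned by (2, -8, -4).
With v_2 = -8, v = (2, -8, -4), so v_3 = -4.

-4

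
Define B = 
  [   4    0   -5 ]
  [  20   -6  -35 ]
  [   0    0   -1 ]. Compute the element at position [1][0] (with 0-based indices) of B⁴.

Characteristic polynomial: r^3 + 3r^2 - 22r - 24 = (r - 4)(r + 1)(r + 6), so the eigenvalues are -6, -1, 4.
r=4: eigenvector (1, 2, 0).
r=-6: eigenvector (0, 1, 0).
r=-1: eigenvector (1, -3, 1).
P = [[1, 0, 1], [2, 1, -3], [0, 0, 1]], D = diag(4, -6, -1), P⁻¹ = [[1, 0, -1], [-2, 1, 5], [0, 0, 1]].
B⁴ = P·diag(256, 1296, 1)·P⁻¹ = [[256, 0, -255], [-2080, 1296, 5965], [0, 0, 1]].
The requested entry is -2080.

-2080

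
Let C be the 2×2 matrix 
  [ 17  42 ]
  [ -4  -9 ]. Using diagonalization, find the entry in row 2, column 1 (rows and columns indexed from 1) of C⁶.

Characteristic polynomial: r^2 - 8r + 15 = (r - 5)(r - 3), so the eigenvalues are 3, 5.
r=5: eigenvector (7, -2).
r=3: eigenvector (-3, 1).
P = [[7, -3], [-2, 1]], D = diag(5, 3), P⁻¹ = [[1, 3], [2, 7]].
C⁶ = P·diag(15625, 729)·P⁻¹ = [[105001, 312816], [-29792, -88647]].
The requested entry is -29792.

-29792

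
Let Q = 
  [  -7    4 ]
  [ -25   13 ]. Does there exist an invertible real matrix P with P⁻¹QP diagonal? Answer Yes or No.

No

Characteristic polynomial: p(μ) = μ^2 - 6μ + 9 = (μ - 3)^2.
μ = 3 has algebraic multiplicity 2; rank(Q − 3I) = 1, so geometric multiplicity = 1.
Geometric multiplicity < algebraic multiplicity, so Q is not diagonalizable.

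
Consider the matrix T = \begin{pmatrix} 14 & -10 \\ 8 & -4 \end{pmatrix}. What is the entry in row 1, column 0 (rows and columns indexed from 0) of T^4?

4160

Characteristic polynomial: λ^2 - 10λ + 24 = (λ - 6)(λ - 4), so the eigenvalues are 4, 6.
λ=4: eigenvector (-1, -1).
λ=6: eigenvector (5, 4).
P = [[-1, 5], [-1, 4]], D = diag(4, 6), P⁻¹ = [[4, -5], [1, -1]].
T⁴ = P·diag(256, 1296)·P⁻¹ = [[5456, -5200], [4160, -3904]].
The requested entry is 4160.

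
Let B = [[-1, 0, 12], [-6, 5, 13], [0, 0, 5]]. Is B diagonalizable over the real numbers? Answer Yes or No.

No

Characteristic polynomial: p(s) = s^3 - 9s^2 + 15s + 25 = (s - 5)^2(s + 1).
s = 5 has algebraic multiplicity 2; rank(B − 5I) = 2, so geometric multiplicity = 1.
Geometric multiplicity < algebraic multiplicity, so B is not diagonalizable.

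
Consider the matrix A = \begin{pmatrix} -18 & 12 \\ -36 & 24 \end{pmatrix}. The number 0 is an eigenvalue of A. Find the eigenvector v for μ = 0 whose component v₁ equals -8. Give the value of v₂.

-12

A = [[-18, 12], [-36, 24]].
Solving (A)v = 0 gives the eigenspace spanned by (-8, -12).
With v₁ = -8, v = (-8, -12), so v₂ = -12.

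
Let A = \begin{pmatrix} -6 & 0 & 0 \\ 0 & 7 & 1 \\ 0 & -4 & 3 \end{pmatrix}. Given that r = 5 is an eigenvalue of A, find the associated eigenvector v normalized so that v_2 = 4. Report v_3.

A − 5I = [[-11, 0, 0], [0, 2, 1], [0, -4, -2]].
Solving (A − 5I)v = 0 gives the eigenspace spanned by (0, 4, -8).
With v_2 = 4, v = (0, 4, -8), so v_3 = -8.

-8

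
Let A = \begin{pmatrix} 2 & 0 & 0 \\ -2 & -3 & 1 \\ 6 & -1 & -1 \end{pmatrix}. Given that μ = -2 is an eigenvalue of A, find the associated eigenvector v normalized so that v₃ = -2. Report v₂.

-2

A + 2I = [[4, 0, 0], [-2, -1, 1], [6, -1, 1]].
Solving (A + 2I)v = 0 gives the eigenspace spanned by (0, -2, -2).
With v₃ = -2, v = (0, -2, -2), so v₂ = -2.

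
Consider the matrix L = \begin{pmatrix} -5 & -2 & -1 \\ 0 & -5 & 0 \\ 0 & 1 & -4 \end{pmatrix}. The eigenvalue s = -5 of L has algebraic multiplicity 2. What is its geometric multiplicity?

L + 5I = [[0, -2, -1], [0, 0, 0], [0, 1, 1]].
This matrix has rank 2, so its null space has dimension 3 − 2 = 1.

1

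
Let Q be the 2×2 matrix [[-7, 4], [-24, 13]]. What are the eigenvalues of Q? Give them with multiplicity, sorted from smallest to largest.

Characteristic polynomial: p(t) = t^2 - 6t + 5 = (t - 5)(t - 1).
Roots (with multiplicity): 1, 5.

1, 5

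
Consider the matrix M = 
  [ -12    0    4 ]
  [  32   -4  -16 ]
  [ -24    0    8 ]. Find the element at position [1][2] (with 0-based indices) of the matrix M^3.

Characteristic polynomial: μ^3 + 8μ^2 + 16μ = μ(μ + 4)^2, so the eigenvalues are -4, -4, 0.
μ=-4: eigenvector (1, 0, 2).
μ=-4: eigenvector (0, 1, 0).
μ=0: eigenvector (1, -4, 3).
P = [[1, 0, 1], [0, 1, -4], [2, 0, 3]], D = diag(-4, -4, 0), P⁻¹ = [[3, 0, -1], [-8, 1, 4], [-2, 0, 1]].
M³ = P·diag(-64, -64, 0)·P⁻¹ = [[-192, 0, 64], [512, -64, -256], [-384, 0, 128]].
The requested entry is -256.

-256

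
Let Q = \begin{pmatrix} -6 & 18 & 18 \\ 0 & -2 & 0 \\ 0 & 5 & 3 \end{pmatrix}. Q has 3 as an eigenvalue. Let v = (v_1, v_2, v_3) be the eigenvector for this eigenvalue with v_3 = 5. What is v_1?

10

Q − 3I = [[-9, 18, 18], [0, -5, 0], [0, 5, 0]].
Solving (Q − 3I)v = 0 gives the eigenspace spanned by (10, 0, 5).
With v_3 = 5, v = (10, 0, 5), so v_1 = 10.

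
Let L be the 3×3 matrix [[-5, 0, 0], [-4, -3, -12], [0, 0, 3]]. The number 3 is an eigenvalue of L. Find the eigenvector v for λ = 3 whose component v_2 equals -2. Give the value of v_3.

1

L − 3I = [[-8, 0, 0], [-4, -6, -12], [0, 0, 0]].
Solving (L − 3I)v = 0 gives the eigenspace spanned by (0, -2, 1).
With v_2 = -2, v = (0, -2, 1), so v_3 = 1.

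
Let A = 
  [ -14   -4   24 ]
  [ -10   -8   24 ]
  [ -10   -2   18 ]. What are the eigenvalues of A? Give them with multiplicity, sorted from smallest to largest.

Characteristic polynomial: p(r) = r^3 + 4r^2 - 36r - 144 = (r - 6)(r + 4)(r + 6).
Roots (with multiplicity): -6, -4, 6.

-6, -4, 6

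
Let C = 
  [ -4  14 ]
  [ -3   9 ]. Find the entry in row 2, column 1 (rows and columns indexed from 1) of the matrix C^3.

-57

Characteristic polynomial: s^2 - 5s + 6 = (s - 3)(s - 2), so the eigenvalues are 2, 3.
s=2: eigenvector (7, 3).
s=3: eigenvector (2, 1).
P = [[7, 2], [3, 1]], D = diag(2, 3), P⁻¹ = [[1, -2], [-3, 7]].
C³ = P·diag(8, 27)·P⁻¹ = [[-106, 266], [-57, 141]].
The requested entry is -57.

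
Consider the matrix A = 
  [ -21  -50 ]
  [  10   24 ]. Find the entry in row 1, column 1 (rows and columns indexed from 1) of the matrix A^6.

-16379

Characteristic polynomial: λ^2 - 3λ - 4 = (λ - 4)(λ + 1), so the eigenvalues are -1, 4.
λ=-1: eigenvector (5, -2).
λ=4: eigenvector (-2, 1).
P = [[5, -2], [-2, 1]], D = diag(-1, 4), P⁻¹ = [[1, 2], [2, 5]].
A⁶ = P·diag(1, 4096)·P⁻¹ = [[-16379, -40950], [8190, 20476]].
The requested entry is -16379.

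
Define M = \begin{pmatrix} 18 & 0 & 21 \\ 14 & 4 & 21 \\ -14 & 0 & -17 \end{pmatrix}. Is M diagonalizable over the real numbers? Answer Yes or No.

Characteristic polynomial: p(t) = t^3 - 5t^2 - 8t + 48 = (t - 4)^2(t + 3).
t = 4 has algebraic multiplicity 2; rank(M − 4I) = 1, so geometric multiplicity = 2.
Every eigenvalue has geometric = algebraic multiplicity, so M is diagonalizable.

Yes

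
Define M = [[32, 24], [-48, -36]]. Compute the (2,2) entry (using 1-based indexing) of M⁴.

Characteristic polynomial: μ^2 + 4μ = μ(μ + 4), so the eigenvalues are -4, 0.
μ=-4: eigenvector (-2, 3).
μ=0: eigenvector (-3, 4).
P = [[-2, -3], [3, 4]], D = diag(-4, 0), P⁻¹ = [[4, 3], [-3, -2]].
M⁴ = P·diag(256, 0)·P⁻¹ = [[-2048, -1536], [3072, 2304]].
The requested entry is 2304.

2304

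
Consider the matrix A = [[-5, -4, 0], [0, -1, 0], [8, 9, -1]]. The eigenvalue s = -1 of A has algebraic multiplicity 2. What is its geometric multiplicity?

1

A + 1I = [[-4, -4, 0], [0, 0, 0], [8, 9, 0]].
This matrix has rank 2, so its null space has dimension 3 − 2 = 1.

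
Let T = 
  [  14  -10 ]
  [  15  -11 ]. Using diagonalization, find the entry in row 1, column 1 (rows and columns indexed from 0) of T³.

Characteristic polynomial: r^2 - 3r - 4 = (r - 4)(r + 1), so the eigenvalues are -1, 4.
r=-1: eigenvector (2, 3).
r=4: eigenvector (1, 1).
P = [[2, 1], [3, 1]], D = diag(-1, 4), P⁻¹ = [[-1, 1], [3, -2]].
T³ = P·diag(-1, 64)·P⁻¹ = [[194, -130], [195, -131]].
The requested entry is -131.

-131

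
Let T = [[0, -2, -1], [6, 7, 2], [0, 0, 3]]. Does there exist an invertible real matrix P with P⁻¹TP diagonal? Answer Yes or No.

Yes

Characteristic polynomial: p(s) = s^3 - 10s^2 + 33s - 36 = (s - 4)(s - 3)^2.
s = 3 has algebraic multiplicity 2; rank(T − 3I) = 1, so geometric multiplicity = 2.
Every eigenvalue has geometric = algebraic multiplicity, so T is diagonalizable.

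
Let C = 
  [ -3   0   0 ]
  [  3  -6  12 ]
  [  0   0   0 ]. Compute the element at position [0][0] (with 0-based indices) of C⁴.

81

Characteristic polynomial: r^3 + 9r^2 + 18r = r(r + 3)(r + 6), so the eigenvalues are -6, -3, 0.
r=-6: eigenvector (0, 1, 0).
r=-3: eigenvector (1, 1, 0).
r=0: eigenvector (0, 2, 1).
P = [[0, 1, 0], [1, 1, 2], [0, 0, 1]], D = diag(-6, -3, 0), P⁻¹ = [[-1, 1, -2], [1, 0, 0], [0, 0, 1]].
C⁴ = P·diag(1296, 81, 0)·P⁻¹ = [[81, 0, 0], [-1215, 1296, -2592], [0, 0, 0]].
The requested entry is 81.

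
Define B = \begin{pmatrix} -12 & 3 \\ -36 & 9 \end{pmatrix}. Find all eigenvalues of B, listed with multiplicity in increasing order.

Characteristic polynomial: p(μ) = μ^2 + 3μ = μ(μ + 3).
Roots (with multiplicity): -3, 0.

-3, 0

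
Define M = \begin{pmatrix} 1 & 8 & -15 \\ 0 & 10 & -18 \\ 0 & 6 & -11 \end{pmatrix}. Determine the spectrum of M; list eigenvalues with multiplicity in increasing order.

Characteristic polynomial: p(λ) = λ^3 - 3λ + 2 = (λ - 1)^2(λ + 2).
Roots (with multiplicity): -2, 1, 1.

-2, 1, 1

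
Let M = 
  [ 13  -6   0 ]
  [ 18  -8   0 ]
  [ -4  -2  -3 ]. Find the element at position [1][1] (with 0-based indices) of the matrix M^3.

Characteristic polynomial: s^3 - 2s^2 - 11s + 12 = (s - 4)(s - 1)(s + 3), so the eigenvalues are -3, 1, 4.
s=1: eigenvector (1, 2, -2).
s=4: eigenvector (-2, -3, 2).
s=-3: eigenvector (0, 0, 1).
P = [[1, -2, 0], [2, -3, 0], [-2, 2, 1]], D = diag(1, 4, -3), P⁻¹ = [[-3, 2, 0], [-2, 1, 0], [-2, 2, 1]].
M³ = P·diag(1, 64, -27)·P⁻¹ = [[253, -126, 0], [378, -188, 0], [-196, 70, -27]].
The requested entry is -188.

-188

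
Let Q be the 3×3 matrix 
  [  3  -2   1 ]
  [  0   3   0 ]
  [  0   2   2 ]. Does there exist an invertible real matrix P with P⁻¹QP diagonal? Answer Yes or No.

Characteristic polynomial: p(t) = t^3 - 8t^2 + 21t - 18 = (t - 3)^2(t - 2).
t = 3 has algebraic multiplicity 2; rank(Q − 3I) = 1, so geometric multiplicity = 2.
Every eigenvalue has geometric = algebraic multiplicity, so Q is diagonalizable.

Yes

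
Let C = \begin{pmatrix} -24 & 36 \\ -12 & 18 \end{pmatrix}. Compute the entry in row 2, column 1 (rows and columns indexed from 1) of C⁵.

Characteristic polynomial: t^2 + 6t = t(t + 6), so the eigenvalues are -6, 0.
t=0: eigenvector (-3, -2).
t=-6: eigenvector (2, 1).
P = [[-3, 2], [-2, 1]], D = diag(0, -6), P⁻¹ = [[1, -2], [2, -3]].
C⁵ = P·diag(0, -7776)·P⁻¹ = [[-31104, 46656], [-15552, 23328]].
The requested entry is -15552.

-15552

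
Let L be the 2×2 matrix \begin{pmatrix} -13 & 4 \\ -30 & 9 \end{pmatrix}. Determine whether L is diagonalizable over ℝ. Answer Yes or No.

Yes

Characteristic polynomial: p(s) = s^2 + 4s + 3 = (s + 1)(s + 3).
All 2 eigenvalues are distinct, so L is diagonalizable.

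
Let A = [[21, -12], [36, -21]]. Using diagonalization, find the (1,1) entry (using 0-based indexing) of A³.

-189

Characteristic polynomial: r^2 - 9 = (r - 3)(r + 3), so the eigenvalues are -3, 3.
r=3: eigenvector (2, 3).
r=-3: eigenvector (1, 2).
P = [[2, 1], [3, 2]], D = diag(3, -3), P⁻¹ = [[2, -1], [-3, 2]].
A³ = P·diag(27, -27)·P⁻¹ = [[189, -108], [324, -189]].
The requested entry is -189.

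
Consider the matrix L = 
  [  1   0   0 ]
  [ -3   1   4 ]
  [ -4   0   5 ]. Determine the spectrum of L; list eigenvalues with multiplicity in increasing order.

Characteristic polynomial: p(s) = s^3 - 7s^2 + 11s - 5 = (s - 5)(s - 1)^2.
Roots (with multiplicity): 1, 1, 5.

1, 1, 5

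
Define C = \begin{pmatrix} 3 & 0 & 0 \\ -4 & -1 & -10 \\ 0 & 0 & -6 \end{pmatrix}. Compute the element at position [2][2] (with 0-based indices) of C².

Characteristic polynomial: λ^3 + 4λ^2 - 15λ - 18 = (λ - 3)(λ + 1)(λ + 6), so the eigenvalues are -6, -1, 3.
λ=3: eigenvector (1, -1, 0).
λ=-6: eigenvector (0, 2, 1).
λ=-1: eigenvector (0, 1, 0).
P = [[1, 0, 0], [-1, 2, 1], [0, 1, 0]], D = diag(3, -6, -1), P⁻¹ = [[1, 0, 0], [0, 0, 1], [1, 1, -2]].
C² = P·diag(9, 36, 1)·P⁻¹ = [[9, 0, 0], [-8, 1, 70], [0, 0, 36]].
The requested entry is 36.

36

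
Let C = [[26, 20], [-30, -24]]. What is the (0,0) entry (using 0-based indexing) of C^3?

Characteristic polynomial: r^2 - 2r - 24 = (r - 6)(r + 4), so the eigenvalues are -4, 6.
r=6: eigenvector (1, -1).
r=-4: eigenvector (-2, 3).
P = [[1, -2], [-1, 3]], D = diag(6, -4), P⁻¹ = [[3, 2], [1, 1]].
C³ = P·diag(216, -64)·P⁻¹ = [[776, 560], [-840, -624]].
The requested entry is 776.

776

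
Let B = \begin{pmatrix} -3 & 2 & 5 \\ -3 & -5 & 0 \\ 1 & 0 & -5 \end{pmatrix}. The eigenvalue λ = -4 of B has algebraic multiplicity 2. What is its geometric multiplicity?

1

B + 4I = [[1, 2, 5], [-3, -1, 0], [1, 0, -1]].
This matrix has rank 2, so its null space has dimension 3 − 2 = 1.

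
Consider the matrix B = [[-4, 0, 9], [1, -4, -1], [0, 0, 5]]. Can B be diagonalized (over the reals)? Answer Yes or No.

Characteristic polynomial: p(r) = r^3 + 3r^2 - 24r - 80 = (r - 5)(r + 4)^2.
r = -4 has algebraic multiplicity 2; rank(B + 4I) = 2, so geometric multiplicity = 1.
Geometric multiplicity < algebraic multiplicity, so B is not diagonalizable.

No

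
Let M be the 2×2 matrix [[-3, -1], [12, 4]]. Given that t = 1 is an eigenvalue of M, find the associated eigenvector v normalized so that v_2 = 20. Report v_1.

-5

M − 1I = [[-4, -1], [12, 3]].
Solving (M − 1I)v = 0 gives the eigenspace spanned by (-5, 20).
With v_2 = 20, v = (-5, 20), so v_1 = -5.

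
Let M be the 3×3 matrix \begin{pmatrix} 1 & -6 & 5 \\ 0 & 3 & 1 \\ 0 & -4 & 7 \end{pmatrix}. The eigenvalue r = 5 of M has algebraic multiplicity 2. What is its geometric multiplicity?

M − 5I = [[-4, -6, 5], [0, -2, 1], [0, -4, 2]].
This matrix has rank 2, so its null space has dimension 3 − 2 = 1.

1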